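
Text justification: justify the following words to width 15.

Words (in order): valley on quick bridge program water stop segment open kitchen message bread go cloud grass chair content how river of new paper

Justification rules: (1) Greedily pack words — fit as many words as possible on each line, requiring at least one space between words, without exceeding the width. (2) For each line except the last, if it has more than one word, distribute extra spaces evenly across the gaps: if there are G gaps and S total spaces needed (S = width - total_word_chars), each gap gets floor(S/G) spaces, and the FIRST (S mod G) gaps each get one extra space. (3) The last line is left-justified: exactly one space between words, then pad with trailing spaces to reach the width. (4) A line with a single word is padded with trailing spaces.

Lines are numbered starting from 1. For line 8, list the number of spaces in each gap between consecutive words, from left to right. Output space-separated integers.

Answer: 5

Derivation:
Line 1: ['valley', 'on', 'quick'] (min_width=15, slack=0)
Line 2: ['bridge', 'program'] (min_width=14, slack=1)
Line 3: ['water', 'stop'] (min_width=10, slack=5)
Line 4: ['segment', 'open'] (min_width=12, slack=3)
Line 5: ['kitchen', 'message'] (min_width=15, slack=0)
Line 6: ['bread', 'go', 'cloud'] (min_width=14, slack=1)
Line 7: ['grass', 'chair'] (min_width=11, slack=4)
Line 8: ['content', 'how'] (min_width=11, slack=4)
Line 9: ['river', 'of', 'new'] (min_width=12, slack=3)
Line 10: ['paper'] (min_width=5, slack=10)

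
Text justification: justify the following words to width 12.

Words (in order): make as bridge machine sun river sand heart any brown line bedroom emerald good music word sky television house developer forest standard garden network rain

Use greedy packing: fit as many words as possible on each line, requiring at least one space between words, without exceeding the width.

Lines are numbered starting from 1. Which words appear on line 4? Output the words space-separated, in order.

Answer: river sand

Derivation:
Line 1: ['make', 'as'] (min_width=7, slack=5)
Line 2: ['bridge'] (min_width=6, slack=6)
Line 3: ['machine', 'sun'] (min_width=11, slack=1)
Line 4: ['river', 'sand'] (min_width=10, slack=2)
Line 5: ['heart', 'any'] (min_width=9, slack=3)
Line 6: ['brown', 'line'] (min_width=10, slack=2)
Line 7: ['bedroom'] (min_width=7, slack=5)
Line 8: ['emerald', 'good'] (min_width=12, slack=0)
Line 9: ['music', 'word'] (min_width=10, slack=2)
Line 10: ['sky'] (min_width=3, slack=9)
Line 11: ['television'] (min_width=10, slack=2)
Line 12: ['house'] (min_width=5, slack=7)
Line 13: ['developer'] (min_width=9, slack=3)
Line 14: ['forest'] (min_width=6, slack=6)
Line 15: ['standard'] (min_width=8, slack=4)
Line 16: ['garden'] (min_width=6, slack=6)
Line 17: ['network', 'rain'] (min_width=12, slack=0)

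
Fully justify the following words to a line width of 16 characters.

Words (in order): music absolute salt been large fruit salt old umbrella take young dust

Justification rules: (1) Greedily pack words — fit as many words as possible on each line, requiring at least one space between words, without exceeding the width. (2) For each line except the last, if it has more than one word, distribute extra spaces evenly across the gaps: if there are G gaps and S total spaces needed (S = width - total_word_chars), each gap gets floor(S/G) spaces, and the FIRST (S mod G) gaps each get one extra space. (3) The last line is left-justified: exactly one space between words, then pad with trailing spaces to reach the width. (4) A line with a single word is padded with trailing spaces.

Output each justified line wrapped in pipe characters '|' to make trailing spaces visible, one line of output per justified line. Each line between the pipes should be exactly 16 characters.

Answer: |music   absolute|
|salt  been large|
|fruit  salt  old|
|umbrella    take|
|young dust      |

Derivation:
Line 1: ['music', 'absolute'] (min_width=14, slack=2)
Line 2: ['salt', 'been', 'large'] (min_width=15, slack=1)
Line 3: ['fruit', 'salt', 'old'] (min_width=14, slack=2)
Line 4: ['umbrella', 'take'] (min_width=13, slack=3)
Line 5: ['young', 'dust'] (min_width=10, slack=6)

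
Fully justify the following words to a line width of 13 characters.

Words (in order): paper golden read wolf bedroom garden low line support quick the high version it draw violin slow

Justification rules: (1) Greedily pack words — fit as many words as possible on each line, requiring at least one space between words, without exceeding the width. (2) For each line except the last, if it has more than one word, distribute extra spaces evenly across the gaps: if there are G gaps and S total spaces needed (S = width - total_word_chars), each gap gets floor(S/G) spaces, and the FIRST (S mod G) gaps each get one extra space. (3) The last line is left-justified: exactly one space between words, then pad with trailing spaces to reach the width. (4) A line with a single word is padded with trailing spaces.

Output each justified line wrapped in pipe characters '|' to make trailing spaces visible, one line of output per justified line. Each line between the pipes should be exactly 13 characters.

Line 1: ['paper', 'golden'] (min_width=12, slack=1)
Line 2: ['read', 'wolf'] (min_width=9, slack=4)
Line 3: ['bedroom'] (min_width=7, slack=6)
Line 4: ['garden', 'low'] (min_width=10, slack=3)
Line 5: ['line', 'support'] (min_width=12, slack=1)
Line 6: ['quick', 'the'] (min_width=9, slack=4)
Line 7: ['high', 'version'] (min_width=12, slack=1)
Line 8: ['it', 'draw'] (min_width=7, slack=6)
Line 9: ['violin', 'slow'] (min_width=11, slack=2)

Answer: |paper  golden|
|read     wolf|
|bedroom      |
|garden    low|
|line  support|
|quick     the|
|high  version|
|it       draw|
|violin slow  |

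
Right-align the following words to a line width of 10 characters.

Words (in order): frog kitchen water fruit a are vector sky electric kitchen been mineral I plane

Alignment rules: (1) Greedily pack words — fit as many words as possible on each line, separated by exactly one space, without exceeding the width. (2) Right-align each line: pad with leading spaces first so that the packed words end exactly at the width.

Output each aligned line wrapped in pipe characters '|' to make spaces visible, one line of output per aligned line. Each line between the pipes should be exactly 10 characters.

Line 1: ['frog'] (min_width=4, slack=6)
Line 2: ['kitchen'] (min_width=7, slack=3)
Line 3: ['water'] (min_width=5, slack=5)
Line 4: ['fruit', 'a'] (min_width=7, slack=3)
Line 5: ['are', 'vector'] (min_width=10, slack=0)
Line 6: ['sky'] (min_width=3, slack=7)
Line 7: ['electric'] (min_width=8, slack=2)
Line 8: ['kitchen'] (min_width=7, slack=3)
Line 9: ['been'] (min_width=4, slack=6)
Line 10: ['mineral', 'I'] (min_width=9, slack=1)
Line 11: ['plane'] (min_width=5, slack=5)

Answer: |      frog|
|   kitchen|
|     water|
|   fruit a|
|are vector|
|       sky|
|  electric|
|   kitchen|
|      been|
| mineral I|
|     plane|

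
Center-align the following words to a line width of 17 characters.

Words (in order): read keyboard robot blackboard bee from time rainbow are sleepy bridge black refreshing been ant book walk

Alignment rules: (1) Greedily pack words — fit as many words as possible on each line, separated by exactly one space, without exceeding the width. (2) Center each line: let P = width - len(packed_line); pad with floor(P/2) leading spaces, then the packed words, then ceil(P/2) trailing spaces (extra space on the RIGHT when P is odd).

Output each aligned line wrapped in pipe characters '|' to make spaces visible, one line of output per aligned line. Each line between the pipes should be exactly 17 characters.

Line 1: ['read', 'keyboard'] (min_width=13, slack=4)
Line 2: ['robot', 'blackboard'] (min_width=16, slack=1)
Line 3: ['bee', 'from', 'time'] (min_width=13, slack=4)
Line 4: ['rainbow', 'are'] (min_width=11, slack=6)
Line 5: ['sleepy', 'bridge'] (min_width=13, slack=4)
Line 6: ['black', 'refreshing'] (min_width=16, slack=1)
Line 7: ['been', 'ant', 'book'] (min_width=13, slack=4)
Line 8: ['walk'] (min_width=4, slack=13)

Answer: |  read keyboard  |
|robot blackboard |
|  bee from time  |
|   rainbow are   |
|  sleepy bridge  |
|black refreshing |
|  been ant book  |
|      walk       |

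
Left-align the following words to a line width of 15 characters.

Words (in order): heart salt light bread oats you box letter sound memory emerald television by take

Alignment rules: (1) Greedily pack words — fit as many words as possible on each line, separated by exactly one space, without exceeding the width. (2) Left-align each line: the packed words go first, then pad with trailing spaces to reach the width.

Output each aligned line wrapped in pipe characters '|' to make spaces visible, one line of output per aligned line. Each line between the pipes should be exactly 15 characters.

Line 1: ['heart', 'salt'] (min_width=10, slack=5)
Line 2: ['light', 'bread'] (min_width=11, slack=4)
Line 3: ['oats', 'you', 'box'] (min_width=12, slack=3)
Line 4: ['letter', 'sound'] (min_width=12, slack=3)
Line 5: ['memory', 'emerald'] (min_width=14, slack=1)
Line 6: ['television', 'by'] (min_width=13, slack=2)
Line 7: ['take'] (min_width=4, slack=11)

Answer: |heart salt     |
|light bread    |
|oats you box   |
|letter sound   |
|memory emerald |
|television by  |
|take           |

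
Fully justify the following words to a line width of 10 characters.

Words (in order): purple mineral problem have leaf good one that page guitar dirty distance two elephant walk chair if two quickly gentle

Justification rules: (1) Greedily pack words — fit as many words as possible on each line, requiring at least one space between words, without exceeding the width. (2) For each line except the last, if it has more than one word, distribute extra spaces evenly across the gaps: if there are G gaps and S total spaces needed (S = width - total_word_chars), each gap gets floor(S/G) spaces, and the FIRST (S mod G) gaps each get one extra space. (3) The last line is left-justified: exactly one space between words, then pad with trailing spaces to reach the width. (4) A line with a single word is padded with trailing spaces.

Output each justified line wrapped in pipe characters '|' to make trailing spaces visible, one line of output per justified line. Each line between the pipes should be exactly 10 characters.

Answer: |purple    |
|mineral   |
|problem   |
|have  leaf|
|good   one|
|that  page|
|guitar    |
|dirty     |
|distance  |
|two       |
|elephant  |
|walk chair|
|if     two|
|quickly   |
|gentle    |

Derivation:
Line 1: ['purple'] (min_width=6, slack=4)
Line 2: ['mineral'] (min_width=7, slack=3)
Line 3: ['problem'] (min_width=7, slack=3)
Line 4: ['have', 'leaf'] (min_width=9, slack=1)
Line 5: ['good', 'one'] (min_width=8, slack=2)
Line 6: ['that', 'page'] (min_width=9, slack=1)
Line 7: ['guitar'] (min_width=6, slack=4)
Line 8: ['dirty'] (min_width=5, slack=5)
Line 9: ['distance'] (min_width=8, slack=2)
Line 10: ['two'] (min_width=3, slack=7)
Line 11: ['elephant'] (min_width=8, slack=2)
Line 12: ['walk', 'chair'] (min_width=10, slack=0)
Line 13: ['if', 'two'] (min_width=6, slack=4)
Line 14: ['quickly'] (min_width=7, slack=3)
Line 15: ['gentle'] (min_width=6, slack=4)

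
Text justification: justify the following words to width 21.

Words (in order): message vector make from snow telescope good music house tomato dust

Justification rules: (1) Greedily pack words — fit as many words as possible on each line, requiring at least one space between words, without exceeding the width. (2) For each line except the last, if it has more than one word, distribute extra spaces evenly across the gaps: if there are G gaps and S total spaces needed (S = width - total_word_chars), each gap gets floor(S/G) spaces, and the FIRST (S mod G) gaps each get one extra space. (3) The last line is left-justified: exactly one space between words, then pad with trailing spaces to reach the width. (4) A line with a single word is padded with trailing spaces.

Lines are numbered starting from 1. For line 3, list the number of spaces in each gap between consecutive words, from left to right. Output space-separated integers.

Line 1: ['message', 'vector', 'make'] (min_width=19, slack=2)
Line 2: ['from', 'snow', 'telescope'] (min_width=19, slack=2)
Line 3: ['good', 'music', 'house'] (min_width=16, slack=5)
Line 4: ['tomato', 'dust'] (min_width=11, slack=10)

Answer: 4 3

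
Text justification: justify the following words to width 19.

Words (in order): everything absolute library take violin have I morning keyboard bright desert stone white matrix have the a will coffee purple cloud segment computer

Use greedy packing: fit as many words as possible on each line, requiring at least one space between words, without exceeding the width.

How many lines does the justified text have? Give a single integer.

Line 1: ['everything', 'absolute'] (min_width=19, slack=0)
Line 2: ['library', 'take', 'violin'] (min_width=19, slack=0)
Line 3: ['have', 'I', 'morning'] (min_width=14, slack=5)
Line 4: ['keyboard', 'bright'] (min_width=15, slack=4)
Line 5: ['desert', 'stone', 'white'] (min_width=18, slack=1)
Line 6: ['matrix', 'have', 'the', 'a'] (min_width=17, slack=2)
Line 7: ['will', 'coffee', 'purple'] (min_width=18, slack=1)
Line 8: ['cloud', 'segment'] (min_width=13, slack=6)
Line 9: ['computer'] (min_width=8, slack=11)
Total lines: 9

Answer: 9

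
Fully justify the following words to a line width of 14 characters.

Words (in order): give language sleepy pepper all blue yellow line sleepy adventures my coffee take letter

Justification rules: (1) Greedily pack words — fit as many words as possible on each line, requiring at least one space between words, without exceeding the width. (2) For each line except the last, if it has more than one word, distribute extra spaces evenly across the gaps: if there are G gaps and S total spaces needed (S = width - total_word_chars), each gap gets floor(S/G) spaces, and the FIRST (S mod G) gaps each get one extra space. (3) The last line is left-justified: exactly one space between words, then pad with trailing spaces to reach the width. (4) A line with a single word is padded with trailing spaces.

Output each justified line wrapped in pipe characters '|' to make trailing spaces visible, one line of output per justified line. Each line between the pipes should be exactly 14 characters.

Line 1: ['give', 'language'] (min_width=13, slack=1)
Line 2: ['sleepy', 'pepper'] (min_width=13, slack=1)
Line 3: ['all', 'blue'] (min_width=8, slack=6)
Line 4: ['yellow', 'line'] (min_width=11, slack=3)
Line 5: ['sleepy'] (min_width=6, slack=8)
Line 6: ['adventures', 'my'] (min_width=13, slack=1)
Line 7: ['coffee', 'take'] (min_width=11, slack=3)
Line 8: ['letter'] (min_width=6, slack=8)

Answer: |give  language|
|sleepy  pepper|
|all       blue|
|yellow    line|
|sleepy        |
|adventures  my|
|coffee    take|
|letter        |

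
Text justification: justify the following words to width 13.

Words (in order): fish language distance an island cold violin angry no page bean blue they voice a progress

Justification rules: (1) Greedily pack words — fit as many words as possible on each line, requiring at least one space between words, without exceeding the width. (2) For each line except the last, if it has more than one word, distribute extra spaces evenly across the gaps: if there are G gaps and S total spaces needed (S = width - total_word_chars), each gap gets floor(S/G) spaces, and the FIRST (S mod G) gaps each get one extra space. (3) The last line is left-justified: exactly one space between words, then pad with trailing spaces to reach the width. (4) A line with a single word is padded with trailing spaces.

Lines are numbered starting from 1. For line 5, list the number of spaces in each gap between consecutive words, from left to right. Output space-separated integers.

Answer: 2 1

Derivation:
Line 1: ['fish', 'language'] (min_width=13, slack=0)
Line 2: ['distance', 'an'] (min_width=11, slack=2)
Line 3: ['island', 'cold'] (min_width=11, slack=2)
Line 4: ['violin', 'angry'] (min_width=12, slack=1)
Line 5: ['no', 'page', 'bean'] (min_width=12, slack=1)
Line 6: ['blue', 'they'] (min_width=9, slack=4)
Line 7: ['voice', 'a'] (min_width=7, slack=6)
Line 8: ['progress'] (min_width=8, slack=5)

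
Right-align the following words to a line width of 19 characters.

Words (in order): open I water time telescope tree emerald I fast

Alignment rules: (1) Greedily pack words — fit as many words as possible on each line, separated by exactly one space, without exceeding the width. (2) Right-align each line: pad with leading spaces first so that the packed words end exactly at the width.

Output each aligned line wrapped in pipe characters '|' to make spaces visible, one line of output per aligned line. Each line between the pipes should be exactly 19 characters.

Answer: |  open I water time|
|     telescope tree|
|     emerald I fast|

Derivation:
Line 1: ['open', 'I', 'water', 'time'] (min_width=17, slack=2)
Line 2: ['telescope', 'tree'] (min_width=14, slack=5)
Line 3: ['emerald', 'I', 'fast'] (min_width=14, slack=5)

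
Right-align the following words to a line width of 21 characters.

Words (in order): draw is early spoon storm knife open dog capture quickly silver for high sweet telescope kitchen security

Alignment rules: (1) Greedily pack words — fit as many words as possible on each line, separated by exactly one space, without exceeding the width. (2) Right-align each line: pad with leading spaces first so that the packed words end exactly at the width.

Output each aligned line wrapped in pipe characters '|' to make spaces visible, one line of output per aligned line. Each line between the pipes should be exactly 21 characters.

Line 1: ['draw', 'is', 'early', 'spoon'] (min_width=19, slack=2)
Line 2: ['storm', 'knife', 'open', 'dog'] (min_width=20, slack=1)
Line 3: ['capture', 'quickly'] (min_width=15, slack=6)
Line 4: ['silver', 'for', 'high', 'sweet'] (min_width=21, slack=0)
Line 5: ['telescope', 'kitchen'] (min_width=17, slack=4)
Line 6: ['security'] (min_width=8, slack=13)

Answer: |  draw is early spoon|
| storm knife open dog|
|      capture quickly|
|silver for high sweet|
|    telescope kitchen|
|             security|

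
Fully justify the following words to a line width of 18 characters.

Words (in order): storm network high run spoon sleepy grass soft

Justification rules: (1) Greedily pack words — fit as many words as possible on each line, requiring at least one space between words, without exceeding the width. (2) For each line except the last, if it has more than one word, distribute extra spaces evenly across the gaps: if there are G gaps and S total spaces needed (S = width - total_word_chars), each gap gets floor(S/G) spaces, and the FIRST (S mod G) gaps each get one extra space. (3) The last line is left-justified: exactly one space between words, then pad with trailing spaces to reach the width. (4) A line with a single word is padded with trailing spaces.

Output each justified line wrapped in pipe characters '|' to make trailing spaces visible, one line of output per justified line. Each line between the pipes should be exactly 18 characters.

Line 1: ['storm', 'network', 'high'] (min_width=18, slack=0)
Line 2: ['run', 'spoon', 'sleepy'] (min_width=16, slack=2)
Line 3: ['grass', 'soft'] (min_width=10, slack=8)

Answer: |storm network high|
|run  spoon  sleepy|
|grass soft        |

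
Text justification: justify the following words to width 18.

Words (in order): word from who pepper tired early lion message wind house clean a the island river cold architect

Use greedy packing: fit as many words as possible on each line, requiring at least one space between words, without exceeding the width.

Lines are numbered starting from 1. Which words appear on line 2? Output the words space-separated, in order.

Line 1: ['word', 'from', 'who'] (min_width=13, slack=5)
Line 2: ['pepper', 'tired', 'early'] (min_width=18, slack=0)
Line 3: ['lion', 'message', 'wind'] (min_width=17, slack=1)
Line 4: ['house', 'clean', 'a', 'the'] (min_width=17, slack=1)
Line 5: ['island', 'river', 'cold'] (min_width=17, slack=1)
Line 6: ['architect'] (min_width=9, slack=9)

Answer: pepper tired early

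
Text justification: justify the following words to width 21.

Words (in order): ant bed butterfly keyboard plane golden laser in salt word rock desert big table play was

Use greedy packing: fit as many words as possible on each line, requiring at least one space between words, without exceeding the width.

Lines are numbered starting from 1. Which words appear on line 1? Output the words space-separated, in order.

Answer: ant bed butterfly

Derivation:
Line 1: ['ant', 'bed', 'butterfly'] (min_width=17, slack=4)
Line 2: ['keyboard', 'plane', 'golden'] (min_width=21, slack=0)
Line 3: ['laser', 'in', 'salt', 'word'] (min_width=18, slack=3)
Line 4: ['rock', 'desert', 'big', 'table'] (min_width=21, slack=0)
Line 5: ['play', 'was'] (min_width=8, slack=13)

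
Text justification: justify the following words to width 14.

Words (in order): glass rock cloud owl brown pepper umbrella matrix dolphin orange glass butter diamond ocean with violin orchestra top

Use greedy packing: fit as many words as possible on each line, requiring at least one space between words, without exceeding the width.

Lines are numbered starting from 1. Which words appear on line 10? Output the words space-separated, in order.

Line 1: ['glass', 'rock'] (min_width=10, slack=4)
Line 2: ['cloud', 'owl'] (min_width=9, slack=5)
Line 3: ['brown', 'pepper'] (min_width=12, slack=2)
Line 4: ['umbrella'] (min_width=8, slack=6)
Line 5: ['matrix', 'dolphin'] (min_width=14, slack=0)
Line 6: ['orange', 'glass'] (min_width=12, slack=2)
Line 7: ['butter', 'diamond'] (min_width=14, slack=0)
Line 8: ['ocean', 'with'] (min_width=10, slack=4)
Line 9: ['violin'] (min_width=6, slack=8)
Line 10: ['orchestra', 'top'] (min_width=13, slack=1)

Answer: orchestra top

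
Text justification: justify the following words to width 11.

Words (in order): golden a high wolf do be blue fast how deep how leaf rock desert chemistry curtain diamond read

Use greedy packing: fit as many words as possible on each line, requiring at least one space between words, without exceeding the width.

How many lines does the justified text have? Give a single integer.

Answer: 11

Derivation:
Line 1: ['golden', 'a'] (min_width=8, slack=3)
Line 2: ['high', 'wolf'] (min_width=9, slack=2)
Line 3: ['do', 'be', 'blue'] (min_width=10, slack=1)
Line 4: ['fast', 'how'] (min_width=8, slack=3)
Line 5: ['deep', 'how'] (min_width=8, slack=3)
Line 6: ['leaf', 'rock'] (min_width=9, slack=2)
Line 7: ['desert'] (min_width=6, slack=5)
Line 8: ['chemistry'] (min_width=9, slack=2)
Line 9: ['curtain'] (min_width=7, slack=4)
Line 10: ['diamond'] (min_width=7, slack=4)
Line 11: ['read'] (min_width=4, slack=7)
Total lines: 11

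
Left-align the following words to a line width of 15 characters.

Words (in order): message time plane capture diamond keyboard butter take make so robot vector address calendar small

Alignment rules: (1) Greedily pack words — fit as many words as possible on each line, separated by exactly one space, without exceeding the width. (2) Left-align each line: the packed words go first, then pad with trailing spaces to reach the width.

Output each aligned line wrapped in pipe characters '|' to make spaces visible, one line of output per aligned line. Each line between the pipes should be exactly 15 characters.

Answer: |message time   |
|plane capture  |
|diamond        |
|keyboard butter|
|take make so   |
|robot vector   |
|address        |
|calendar small |

Derivation:
Line 1: ['message', 'time'] (min_width=12, slack=3)
Line 2: ['plane', 'capture'] (min_width=13, slack=2)
Line 3: ['diamond'] (min_width=7, slack=8)
Line 4: ['keyboard', 'butter'] (min_width=15, slack=0)
Line 5: ['take', 'make', 'so'] (min_width=12, slack=3)
Line 6: ['robot', 'vector'] (min_width=12, slack=3)
Line 7: ['address'] (min_width=7, slack=8)
Line 8: ['calendar', 'small'] (min_width=14, slack=1)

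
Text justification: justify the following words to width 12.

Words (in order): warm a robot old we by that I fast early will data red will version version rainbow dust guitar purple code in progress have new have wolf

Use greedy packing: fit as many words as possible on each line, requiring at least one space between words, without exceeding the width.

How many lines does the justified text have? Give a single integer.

Answer: 13

Derivation:
Line 1: ['warm', 'a', 'robot'] (min_width=12, slack=0)
Line 2: ['old', 'we', 'by'] (min_width=9, slack=3)
Line 3: ['that', 'I', 'fast'] (min_width=11, slack=1)
Line 4: ['early', 'will'] (min_width=10, slack=2)
Line 5: ['data', 'red'] (min_width=8, slack=4)
Line 6: ['will', 'version'] (min_width=12, slack=0)
Line 7: ['version'] (min_width=7, slack=5)
Line 8: ['rainbow', 'dust'] (min_width=12, slack=0)
Line 9: ['guitar'] (min_width=6, slack=6)
Line 10: ['purple', 'code'] (min_width=11, slack=1)
Line 11: ['in', 'progress'] (min_width=11, slack=1)
Line 12: ['have', 'new'] (min_width=8, slack=4)
Line 13: ['have', 'wolf'] (min_width=9, slack=3)
Total lines: 13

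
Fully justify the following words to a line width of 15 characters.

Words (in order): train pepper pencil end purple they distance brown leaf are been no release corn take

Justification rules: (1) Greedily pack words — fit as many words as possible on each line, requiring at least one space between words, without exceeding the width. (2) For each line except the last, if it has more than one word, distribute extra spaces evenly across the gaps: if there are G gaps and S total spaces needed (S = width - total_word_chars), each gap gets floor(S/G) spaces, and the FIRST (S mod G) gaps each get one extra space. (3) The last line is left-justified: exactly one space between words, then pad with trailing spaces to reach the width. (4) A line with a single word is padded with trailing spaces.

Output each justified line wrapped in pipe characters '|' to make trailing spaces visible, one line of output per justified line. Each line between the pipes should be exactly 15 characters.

Answer: |train    pepper|
|pencil      end|
|purple     they|
|distance  brown|
|leaf  are  been|
|no release corn|
|take           |

Derivation:
Line 1: ['train', 'pepper'] (min_width=12, slack=3)
Line 2: ['pencil', 'end'] (min_width=10, slack=5)
Line 3: ['purple', 'they'] (min_width=11, slack=4)
Line 4: ['distance', 'brown'] (min_width=14, slack=1)
Line 5: ['leaf', 'are', 'been'] (min_width=13, slack=2)
Line 6: ['no', 'release', 'corn'] (min_width=15, slack=0)
Line 7: ['take'] (min_width=4, slack=11)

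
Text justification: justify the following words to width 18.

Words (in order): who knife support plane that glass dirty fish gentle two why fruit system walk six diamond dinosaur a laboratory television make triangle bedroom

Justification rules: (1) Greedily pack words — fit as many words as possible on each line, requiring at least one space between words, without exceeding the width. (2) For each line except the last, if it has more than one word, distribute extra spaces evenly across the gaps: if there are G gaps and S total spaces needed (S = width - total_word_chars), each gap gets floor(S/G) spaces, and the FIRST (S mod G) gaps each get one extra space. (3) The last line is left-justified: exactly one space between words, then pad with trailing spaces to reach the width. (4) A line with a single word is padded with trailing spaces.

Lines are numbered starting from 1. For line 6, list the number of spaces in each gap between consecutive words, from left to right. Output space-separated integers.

Line 1: ['who', 'knife', 'support'] (min_width=17, slack=1)
Line 2: ['plane', 'that', 'glass'] (min_width=16, slack=2)
Line 3: ['dirty', 'fish', 'gentle'] (min_width=17, slack=1)
Line 4: ['two', 'why', 'fruit'] (min_width=13, slack=5)
Line 5: ['system', 'walk', 'six'] (min_width=15, slack=3)
Line 6: ['diamond', 'dinosaur', 'a'] (min_width=18, slack=0)
Line 7: ['laboratory'] (min_width=10, slack=8)
Line 8: ['television', 'make'] (min_width=15, slack=3)
Line 9: ['triangle', 'bedroom'] (min_width=16, slack=2)

Answer: 1 1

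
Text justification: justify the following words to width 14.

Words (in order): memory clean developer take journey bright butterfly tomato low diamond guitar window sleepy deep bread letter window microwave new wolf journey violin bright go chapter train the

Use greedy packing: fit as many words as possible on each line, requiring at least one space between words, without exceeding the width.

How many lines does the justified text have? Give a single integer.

Line 1: ['memory', 'clean'] (min_width=12, slack=2)
Line 2: ['developer', 'take'] (min_width=14, slack=0)
Line 3: ['journey', 'bright'] (min_width=14, slack=0)
Line 4: ['butterfly'] (min_width=9, slack=5)
Line 5: ['tomato', 'low'] (min_width=10, slack=4)
Line 6: ['diamond', 'guitar'] (min_width=14, slack=0)
Line 7: ['window', 'sleepy'] (min_width=13, slack=1)
Line 8: ['deep', 'bread'] (min_width=10, slack=4)
Line 9: ['letter', 'window'] (min_width=13, slack=1)
Line 10: ['microwave', 'new'] (min_width=13, slack=1)
Line 11: ['wolf', 'journey'] (min_width=12, slack=2)
Line 12: ['violin', 'bright'] (min_width=13, slack=1)
Line 13: ['go', 'chapter'] (min_width=10, slack=4)
Line 14: ['train', 'the'] (min_width=9, slack=5)
Total lines: 14

Answer: 14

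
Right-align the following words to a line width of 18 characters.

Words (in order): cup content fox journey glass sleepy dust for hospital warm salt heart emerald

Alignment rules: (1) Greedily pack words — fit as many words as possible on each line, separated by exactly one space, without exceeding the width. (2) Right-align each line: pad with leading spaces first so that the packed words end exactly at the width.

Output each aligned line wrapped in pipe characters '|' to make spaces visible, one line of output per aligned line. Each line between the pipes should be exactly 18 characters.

Answer: |   cup content fox|
|     journey glass|
|   sleepy dust for|
|hospital warm salt|
|     heart emerald|

Derivation:
Line 1: ['cup', 'content', 'fox'] (min_width=15, slack=3)
Line 2: ['journey', 'glass'] (min_width=13, slack=5)
Line 3: ['sleepy', 'dust', 'for'] (min_width=15, slack=3)
Line 4: ['hospital', 'warm', 'salt'] (min_width=18, slack=0)
Line 5: ['heart', 'emerald'] (min_width=13, slack=5)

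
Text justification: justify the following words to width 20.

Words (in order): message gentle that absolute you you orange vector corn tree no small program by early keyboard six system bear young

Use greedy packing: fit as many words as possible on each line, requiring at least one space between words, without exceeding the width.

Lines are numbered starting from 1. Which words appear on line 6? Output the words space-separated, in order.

Answer: keyboard six system

Derivation:
Line 1: ['message', 'gentle', 'that'] (min_width=19, slack=1)
Line 2: ['absolute', 'you', 'you'] (min_width=16, slack=4)
Line 3: ['orange', 'vector', 'corn'] (min_width=18, slack=2)
Line 4: ['tree', 'no', 'small'] (min_width=13, slack=7)
Line 5: ['program', 'by', 'early'] (min_width=16, slack=4)
Line 6: ['keyboard', 'six', 'system'] (min_width=19, slack=1)
Line 7: ['bear', 'young'] (min_width=10, slack=10)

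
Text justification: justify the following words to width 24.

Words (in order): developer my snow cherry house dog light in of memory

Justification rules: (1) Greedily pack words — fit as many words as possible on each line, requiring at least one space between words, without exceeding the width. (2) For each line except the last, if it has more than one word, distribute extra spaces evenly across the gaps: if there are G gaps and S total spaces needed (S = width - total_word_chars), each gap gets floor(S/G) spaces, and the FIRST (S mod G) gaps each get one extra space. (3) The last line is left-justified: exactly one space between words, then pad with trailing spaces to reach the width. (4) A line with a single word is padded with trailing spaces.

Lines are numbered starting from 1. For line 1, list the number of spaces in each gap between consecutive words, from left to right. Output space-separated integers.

Line 1: ['developer', 'my', 'snow', 'cherry'] (min_width=24, slack=0)
Line 2: ['house', 'dog', 'light', 'in', 'of'] (min_width=21, slack=3)
Line 3: ['memory'] (min_width=6, slack=18)

Answer: 1 1 1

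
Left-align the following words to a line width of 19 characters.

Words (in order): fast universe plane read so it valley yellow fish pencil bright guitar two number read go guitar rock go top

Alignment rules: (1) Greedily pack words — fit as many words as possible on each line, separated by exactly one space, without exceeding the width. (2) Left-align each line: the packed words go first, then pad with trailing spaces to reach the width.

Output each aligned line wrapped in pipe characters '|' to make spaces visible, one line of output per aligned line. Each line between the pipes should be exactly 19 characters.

Line 1: ['fast', 'universe', 'plane'] (min_width=19, slack=0)
Line 2: ['read', 'so', 'it', 'valley'] (min_width=17, slack=2)
Line 3: ['yellow', 'fish', 'pencil'] (min_width=18, slack=1)
Line 4: ['bright', 'guitar', 'two'] (min_width=17, slack=2)
Line 5: ['number', 'read', 'go'] (min_width=14, slack=5)
Line 6: ['guitar', 'rock', 'go', 'top'] (min_width=18, slack=1)

Answer: |fast universe plane|
|read so it valley  |
|yellow fish pencil |
|bright guitar two  |
|number read go     |
|guitar rock go top |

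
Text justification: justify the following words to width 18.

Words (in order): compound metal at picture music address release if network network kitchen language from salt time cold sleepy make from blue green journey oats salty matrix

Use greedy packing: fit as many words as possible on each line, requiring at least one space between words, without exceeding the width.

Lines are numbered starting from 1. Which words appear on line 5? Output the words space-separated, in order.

Answer: kitchen language

Derivation:
Line 1: ['compound', 'metal', 'at'] (min_width=17, slack=1)
Line 2: ['picture', 'music'] (min_width=13, slack=5)
Line 3: ['address', 'release', 'if'] (min_width=18, slack=0)
Line 4: ['network', 'network'] (min_width=15, slack=3)
Line 5: ['kitchen', 'language'] (min_width=16, slack=2)
Line 6: ['from', 'salt', 'time'] (min_width=14, slack=4)
Line 7: ['cold', 'sleepy', 'make'] (min_width=16, slack=2)
Line 8: ['from', 'blue', 'green'] (min_width=15, slack=3)
Line 9: ['journey', 'oats', 'salty'] (min_width=18, slack=0)
Line 10: ['matrix'] (min_width=6, slack=12)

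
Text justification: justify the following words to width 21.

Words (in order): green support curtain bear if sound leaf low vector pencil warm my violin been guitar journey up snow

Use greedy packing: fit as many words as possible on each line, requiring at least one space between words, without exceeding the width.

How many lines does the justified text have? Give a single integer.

Answer: 6

Derivation:
Line 1: ['green', 'support', 'curtain'] (min_width=21, slack=0)
Line 2: ['bear', 'if', 'sound', 'leaf'] (min_width=18, slack=3)
Line 3: ['low', 'vector', 'pencil'] (min_width=17, slack=4)
Line 4: ['warm', 'my', 'violin', 'been'] (min_width=19, slack=2)
Line 5: ['guitar', 'journey', 'up'] (min_width=17, slack=4)
Line 6: ['snow'] (min_width=4, slack=17)
Total lines: 6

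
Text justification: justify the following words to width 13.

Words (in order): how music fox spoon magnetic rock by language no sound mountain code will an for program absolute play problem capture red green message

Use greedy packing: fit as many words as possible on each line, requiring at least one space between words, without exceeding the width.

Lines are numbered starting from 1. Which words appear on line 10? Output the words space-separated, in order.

Line 1: ['how', 'music', 'fox'] (min_width=13, slack=0)
Line 2: ['spoon'] (min_width=5, slack=8)
Line 3: ['magnetic', 'rock'] (min_width=13, slack=0)
Line 4: ['by', 'language'] (min_width=11, slack=2)
Line 5: ['no', 'sound'] (min_width=8, slack=5)
Line 6: ['mountain', 'code'] (min_width=13, slack=0)
Line 7: ['will', 'an', 'for'] (min_width=11, slack=2)
Line 8: ['program'] (min_width=7, slack=6)
Line 9: ['absolute', 'play'] (min_width=13, slack=0)
Line 10: ['problem'] (min_width=7, slack=6)
Line 11: ['capture', 'red'] (min_width=11, slack=2)
Line 12: ['green', 'message'] (min_width=13, slack=0)

Answer: problem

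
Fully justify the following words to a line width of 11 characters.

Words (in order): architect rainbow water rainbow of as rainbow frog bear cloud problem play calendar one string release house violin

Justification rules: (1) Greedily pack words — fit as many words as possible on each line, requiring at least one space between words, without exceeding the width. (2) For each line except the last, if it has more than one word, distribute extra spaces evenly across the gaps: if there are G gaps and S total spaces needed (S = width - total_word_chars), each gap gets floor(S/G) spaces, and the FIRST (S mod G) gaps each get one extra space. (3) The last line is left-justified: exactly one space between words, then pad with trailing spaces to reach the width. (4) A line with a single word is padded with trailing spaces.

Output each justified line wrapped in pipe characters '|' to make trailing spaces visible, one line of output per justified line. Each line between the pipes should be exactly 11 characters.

Answer: |architect  |
|rainbow    |
|water      |
|rainbow  of|
|as  rainbow|
|frog   bear|
|cloud      |
|problem    |
|play       |
|calendar   |
|one  string|
|release    |
|house      |
|violin     |

Derivation:
Line 1: ['architect'] (min_width=9, slack=2)
Line 2: ['rainbow'] (min_width=7, slack=4)
Line 3: ['water'] (min_width=5, slack=6)
Line 4: ['rainbow', 'of'] (min_width=10, slack=1)
Line 5: ['as', 'rainbow'] (min_width=10, slack=1)
Line 6: ['frog', 'bear'] (min_width=9, slack=2)
Line 7: ['cloud'] (min_width=5, slack=6)
Line 8: ['problem'] (min_width=7, slack=4)
Line 9: ['play'] (min_width=4, slack=7)
Line 10: ['calendar'] (min_width=8, slack=3)
Line 11: ['one', 'string'] (min_width=10, slack=1)
Line 12: ['release'] (min_width=7, slack=4)
Line 13: ['house'] (min_width=5, slack=6)
Line 14: ['violin'] (min_width=6, slack=5)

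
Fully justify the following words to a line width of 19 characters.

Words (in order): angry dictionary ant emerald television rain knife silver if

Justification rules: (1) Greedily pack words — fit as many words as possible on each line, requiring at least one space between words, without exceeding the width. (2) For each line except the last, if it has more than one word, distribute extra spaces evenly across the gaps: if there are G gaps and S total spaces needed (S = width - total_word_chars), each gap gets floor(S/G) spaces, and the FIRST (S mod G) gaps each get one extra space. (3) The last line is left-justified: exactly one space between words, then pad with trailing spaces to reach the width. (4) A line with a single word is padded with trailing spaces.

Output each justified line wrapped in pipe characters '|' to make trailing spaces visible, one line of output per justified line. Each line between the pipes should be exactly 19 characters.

Answer: |angry    dictionary|
|ant         emerald|
|television     rain|
|knife silver if    |

Derivation:
Line 1: ['angry', 'dictionary'] (min_width=16, slack=3)
Line 2: ['ant', 'emerald'] (min_width=11, slack=8)
Line 3: ['television', 'rain'] (min_width=15, slack=4)
Line 4: ['knife', 'silver', 'if'] (min_width=15, slack=4)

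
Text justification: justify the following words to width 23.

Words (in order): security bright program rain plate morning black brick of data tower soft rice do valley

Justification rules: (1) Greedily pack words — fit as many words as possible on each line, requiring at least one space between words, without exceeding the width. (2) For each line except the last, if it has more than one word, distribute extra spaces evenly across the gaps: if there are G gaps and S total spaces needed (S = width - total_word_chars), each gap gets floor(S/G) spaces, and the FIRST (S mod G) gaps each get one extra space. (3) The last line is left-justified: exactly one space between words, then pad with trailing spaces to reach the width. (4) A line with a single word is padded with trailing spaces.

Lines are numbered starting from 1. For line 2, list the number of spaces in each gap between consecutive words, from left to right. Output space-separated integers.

Answer: 4 3

Derivation:
Line 1: ['security', 'bright', 'program'] (min_width=23, slack=0)
Line 2: ['rain', 'plate', 'morning'] (min_width=18, slack=5)
Line 3: ['black', 'brick', 'of', 'data'] (min_width=19, slack=4)
Line 4: ['tower', 'soft', 'rice', 'do'] (min_width=18, slack=5)
Line 5: ['valley'] (min_width=6, slack=17)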